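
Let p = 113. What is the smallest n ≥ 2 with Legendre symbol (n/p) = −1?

(2/113) = +1, so 2 is a residue.
(3/113) = −1, so 3 is the smallest positive non-residue mod 113.

3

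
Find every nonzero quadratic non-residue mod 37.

Square k = 1,…,18 (k and 37−k give the same square):
1²=1, 2²=4, 3²=9, 4²=16, 5²=25, 6²=36, 7²≡12, 8²≡27, 9²≡7, 10²≡26, 11²≡10, 12²≡33, 13²≡21, 14²≡11, 15²≡3, 16²≡34, 17²≡30, 18²≡28 (mod 37).
The residues are {1, 3, 4, 7, 9, 10, 11, 12, 16, 21, 25, 26, 27, 28, 30, 33, 34, 36}; the non-residues are the remaining 18 nonzero classes.

2,5,6,8,13,14,15,17,18,19,20,22,23,24,29,31,32,35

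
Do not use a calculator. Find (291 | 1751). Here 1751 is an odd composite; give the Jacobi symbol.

Reciprocity: 291 ≡ 3 and 1751 ≡ 3 (mod 4), so (291/1751) = −(1751/291).
Reduce top mod 291: now compute (5/291).
Reciprocity: 5 ≡ 1 and 291 ≡ 3 (mod 4), so (5/291) = +(291/5).
Reduce top mod 5: now compute (1/5).
Reached (1/5) = 1. Collecting the sign flips along the way, the symbol is -1.

-1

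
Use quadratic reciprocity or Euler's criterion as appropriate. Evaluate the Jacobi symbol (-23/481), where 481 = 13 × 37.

-1

First reduce: -23 ≡ 458 (mod 481).
Pull out 2: since 481 ≡ 1 (mod 8), (2/481) = +1.
Reciprocity: 229 ≡ 1 and 481 ≡ 1 (mod 4), so (229/481) = +(481/229).
Reduce top mod 229: now compute (23/229).
Reciprocity: 23 ≡ 3 and 229 ≡ 1 (mod 4), so (23/229) = +(229/23).
Reduce top mod 23: now compute (22/23).
Pull out 2: since 23 ≡ 7 (mod 8), (2/23) = +1.
Reciprocity: 11 ≡ 3 and 23 ≡ 3 (mod 4), so (11/23) = −(23/11).
Reduce top mod 11: now compute (1/11).
Reached (1/11) = 1. Collecting the sign flips along the way, the symbol is -1.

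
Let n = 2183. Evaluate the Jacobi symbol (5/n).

-1

Reciprocity: 5 ≡ 1 and 2183 ≡ 3 (mod 4), so (5/2183) = +(2183/5).
Reduce top mod 5: now compute (3/5).
Reciprocity: 3 ≡ 3 and 5 ≡ 1 (mod 4), so (3/5) = +(5/3).
Reduce top mod 3: now compute (2/3).
Pull out 2: since 3 ≡ 3 (mod 8), (2/3) = -1.
Reached (1/3) = 1. Collecting the sign flips along the way, the symbol is -1.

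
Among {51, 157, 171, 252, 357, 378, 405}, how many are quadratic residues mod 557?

4

(51/557) = -1 → non-residue.
(157/557) = +1 → QR.
(171/557) = +1 → QR.
(252/557) = +1 → QR.
(357/557) = -1 → non-residue.
(378/557) = +1 → QR.
(405/557) = -1 → non-residue.
Total quadratic residues among the 7: 4.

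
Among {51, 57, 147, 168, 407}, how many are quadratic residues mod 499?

3

(51/499) = +1 → QR.
(57/499) = +1 → QR.
(147/499) = -1 → non-residue.
(168/499) = -1 → non-residue.
(407/499) = +1 → QR.
Total quadratic residues among the 5: 3.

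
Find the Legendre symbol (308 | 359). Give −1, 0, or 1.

Pull out 2^2: since 359 ≡ 7 (mod 8), (2/359) = +1, so (2/359)^2 = +1.
Reciprocity: 77 ≡ 1 and 359 ≡ 3 (mod 4), so (77/359) = +(359/77).
Reduce top mod 77: now compute (51/77).
Reciprocity: 51 ≡ 3 and 77 ≡ 1 (mod 4), so (51/77) = +(77/51).
Reduce top mod 51: now compute (26/51).
Pull out 2: since 51 ≡ 3 (mod 8), (2/51) = -1.
Reciprocity: 13 ≡ 1 and 51 ≡ 3 (mod 4), so (13/51) = +(51/13).
Reduce top mod 13: now compute (12/13).
Pull out 2^2: since 13 ≡ 5 (mod 8), (2/13) = -1, so (2/13)^2 = +1.
Reciprocity: 3 ≡ 3 and 13 ≡ 1 (mod 4), so (3/13) = +(13/3).
Reduce top mod 3: now compute (1/3).
Reached (1/3) = 1. Collecting the sign flips along the way, the symbol is -1.

-1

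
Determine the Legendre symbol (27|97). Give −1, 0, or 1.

1

Reciprocity: 27 ≡ 3 and 97 ≡ 1 (mod 4), so (27/97) = +(97/27).
Reduce top mod 27: now compute (16/27).
Pull out 2^4: since 27 ≡ 3 (mod 8), (2/27) = -1, so (2/27)^4 = +1.
Reached (1/27) = 1. Collecting the sign flips along the way, the symbol is +1.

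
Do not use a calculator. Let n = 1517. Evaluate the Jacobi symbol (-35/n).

1

First reduce: -35 ≡ 1482 (mod 1517).
Pull out 2: since 1517 ≡ 5 (mod 8), (2/1517) = -1.
Reciprocity: 741 ≡ 1 and 1517 ≡ 1 (mod 4), so (741/1517) = +(1517/741).
Reduce top mod 741: now compute (35/741).
Reciprocity: 35 ≡ 3 and 741 ≡ 1 (mod 4), so (35/741) = +(741/35).
Reduce top mod 35: now compute (6/35).
Pull out 2: since 35 ≡ 3 (mod 8), (2/35) = -1.
Reciprocity: 3 ≡ 3 and 35 ≡ 3 (mod 4), so (3/35) = −(35/3).
Reduce top mod 3: now compute (2/3).
Pull out 2: since 3 ≡ 3 (mod 8), (2/3) = -1.
Reached (1/3) = 1. Collecting the sign flips along the way, the symbol is +1.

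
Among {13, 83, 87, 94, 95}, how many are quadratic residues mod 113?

(13/113) = +1 → QR.
(83/113) = +1 → QR.
(87/113) = +1 → QR.
(94/113) = -1 → non-residue.
(95/113) = +1 → QR.
Total quadratic residues among the 5: 4.

4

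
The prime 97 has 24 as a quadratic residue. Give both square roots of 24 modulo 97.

11, 86

97 ≡ 1 (mod 4), so we find a root by search.
Trying successive values, 11² = 121 ≡ 24 (mod 97). The other root is 97 − 11 = 86.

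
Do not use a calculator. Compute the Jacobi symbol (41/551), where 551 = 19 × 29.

Reciprocity: 41 ≡ 1 and 551 ≡ 3 (mod 4), so (41/551) = +(551/41).
Reduce top mod 41: now compute (18/41).
Pull out 2: since 41 ≡ 1 (mod 8), (2/41) = +1.
Reciprocity: 9 ≡ 1 and 41 ≡ 1 (mod 4), so (9/41) = +(41/9).
Reduce top mod 9: now compute (5/9).
Reciprocity: 5 ≡ 1 and 9 ≡ 1 (mod 4), so (5/9) = +(9/5).
Reduce top mod 5: now compute (4/5).
Pull out 2^2: since 5 ≡ 5 (mod 8), (2/5) = -1, so (2/5)^2 = +1.
Reached (1/5) = 1. Collecting the sign flips along the way, the symbol is +1.

1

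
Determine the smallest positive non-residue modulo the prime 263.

5

(2/263) = +1, so 2 is a residue.
(3/263) = +1, so 3 is a residue.
(4/263) = +1, so 4 is a residue.
(5/263) = −1, so 5 is the smallest positive non-residue mod 263.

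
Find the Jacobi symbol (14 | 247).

-1

Pull out 2: since 247 ≡ 7 (mod 8), (2/247) = +1.
Reciprocity: 7 ≡ 3 and 247 ≡ 3 (mod 4), so (7/247) = −(247/7).
Reduce top mod 7: now compute (2/7).
Pull out 2: since 7 ≡ 7 (mod 8), (2/7) = +1.
Reached (1/7) = 1. Collecting the sign flips along the way, the symbol is -1.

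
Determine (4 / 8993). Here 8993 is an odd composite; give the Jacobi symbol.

1

Pull out 2^2: since 8993 ≡ 1 (mod 8), (2/8993) = +1, so (2/8993)^2 = +1.
Reached (1/8993) = 1. Collecting the sign flips along the way, the symbol is +1.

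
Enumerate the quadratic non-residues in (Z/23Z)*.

5, 7, 10, 11, 14, 15, 17, 19, 20, 21, 22

Square k = 1,…,11 (k and 23−k give the same square):
1²=1, 2²=4, 3²=9, 4²=16, 5²≡2, 6²≡13, 7²≡3, 8²≡18, 9²≡12, 10²≡8, 11²≡6 (mod 23).
The residues are {1, 2, 3, 4, 6, 8, 9, 12, 13, 16, 18}; the non-residues are the remaining 11 nonzero classes.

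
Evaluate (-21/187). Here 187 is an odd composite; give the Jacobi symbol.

1

First reduce: -21 ≡ 166 (mod 187).
Pull out 2: since 187 ≡ 3 (mod 8), (2/187) = -1.
Reciprocity: 83 ≡ 3 and 187 ≡ 3 (mod 4), so (83/187) = −(187/83).
Reduce top mod 83: now compute (21/83).
Reciprocity: 21 ≡ 1 and 83 ≡ 3 (mod 4), so (21/83) = +(83/21).
Reduce top mod 21: now compute (20/21).
Pull out 2^2: since 21 ≡ 5 (mod 8), (2/21) = -1, so (2/21)^2 = +1.
Reciprocity: 5 ≡ 1 and 21 ≡ 1 (mod 4), so (5/21) = +(21/5).
Reduce top mod 5: now compute (1/5).
Reached (1/5) = 1. Collecting the sign flips along the way, the symbol is +1.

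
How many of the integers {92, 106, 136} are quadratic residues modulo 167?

(92/167) = -1 → non-residue.
(106/167) = -1 → non-residue.
(136/167) = -1 → non-residue.
Total quadratic residues among the 3: 0.

0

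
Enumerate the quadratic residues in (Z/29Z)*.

1,4,5,6,7,9,13,16,20,22,23,24,25,28

Square k = 1,…,14 (k and 29−k give the same square):
1²=1, 2²=4, 3²=9, 4²=16, 5²=25, 6²≡7, 7²≡20, 8²≡6, 9²≡23, 10²≡13, 11²≡5, 12²≡28, 13²≡24, 14²≡22 (mod 29).
So the quadratic residues mod 29 are {1, 4, 5, 6, 7, 9, 13, 16, 20, 22, 23, 24, 25, 28}.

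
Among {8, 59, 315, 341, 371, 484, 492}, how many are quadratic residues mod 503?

(8/503) = +1 → QR.
(59/503) = +1 → QR.
(315/503) = -1 → non-residue.
(341/503) = -1 → non-residue.
(371/503) = -1 → non-residue.
(484/503) = +1 → QR.
(492/503) = -1 → non-residue.
Total quadratic residues among the 7: 3.

3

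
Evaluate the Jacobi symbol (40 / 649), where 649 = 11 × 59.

1

Pull out 2^3: since 649 ≡ 1 (mod 8), (2/649) = +1, so (2/649)^3 = +1.
Reciprocity: 5 ≡ 1 and 649 ≡ 1 (mod 4), so (5/649) = +(649/5).
Reduce top mod 5: now compute (4/5).
Pull out 2^2: since 5 ≡ 5 (mod 8), (2/5) = -1, so (2/5)^2 = +1.
Reached (1/5) = 1. Collecting the sign flips along the way, the symbol is +1.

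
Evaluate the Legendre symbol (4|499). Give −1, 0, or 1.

Euler's criterion: (4/499) ≡ 4^249 (mod 499).
4^2 ≡ 16 (mod 499)
4^4 ≡ 256 (mod 499)
4^8 ≡ 167 (mod 499)
4^16 ≡ 444 (mod 499)
4^32 ≡ 31 (mod 499)
4^64 ≡ 462 (mod 499)
4^128 ≡ 371 (mod 499)
4^249 = 4^(128+64+32+16+8+1) ≡ 1 (mod 499).
Result is 1, so (4/499) = 1.

1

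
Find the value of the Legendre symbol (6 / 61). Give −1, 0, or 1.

-1

Pull out 2: since 61 ≡ 5 (mod 8), (2/61) = -1.
Reciprocity: 3 ≡ 3 and 61 ≡ 1 (mod 4), so (3/61) = +(61/3).
Reduce top mod 3: now compute (1/3).
Reached (1/3) = 1. Collecting the sign flips along the way, the symbol is -1.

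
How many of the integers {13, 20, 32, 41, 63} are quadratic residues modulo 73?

2

(13/73) = -1 → non-residue.
(20/73) = -1 → non-residue.
(32/73) = +1 → QR.
(41/73) = +1 → QR.
(63/73) = -1 → non-residue.
Total quadratic residues among the 5: 2.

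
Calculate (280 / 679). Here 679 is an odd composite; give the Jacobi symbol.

0

Pull out 2^3: since 679 ≡ 7 (mod 8), (2/679) = +1, so (2/679)^3 = +1.
Reciprocity: 35 ≡ 3 and 679 ≡ 3 (mod 4), so (35/679) = −(679/35).
Reduce top mod 35: now compute (14/35).
Pull out 2: since 35 ≡ 3 (mod 8), (2/35) = -1.
Reciprocity: 7 ≡ 3 and 35 ≡ 3 (mod 4), so (7/35) = −(35/7).
Reduce top mod 7: now compute (0/7).
Top reduces to 0: gcd > 1, so the symbol is 0.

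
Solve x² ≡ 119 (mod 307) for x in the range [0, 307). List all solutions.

147, 160

Since 307 ≡ 3 (mod 4), a square root of 119 is 119^((307+1)/4) = 119^77 mod 307.
Repeated squaring: 119^2≡39, 119^4≡293, 119^8≡196, 119^16≡41, 119^32≡146, 119^64≡133 (mod 307).
119^77 = 119^(64+8+4+1) ≡ 160 (mod 307).
Check: 160² = 25600 ≡ 119 (mod 307). The two roots are 147 and 160.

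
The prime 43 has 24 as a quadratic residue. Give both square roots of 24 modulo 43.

Since 43 ≡ 3 (mod 4), a square root of 24 is 24^((43+1)/4) = 24^11 mod 43.
Repeated squaring: 24^2≡17, 24^4≡31, 24^8≡15 (mod 43).
24^11 = 24^(8+2+1) ≡ 14 (mod 43).
Check: 14² = 196 ≡ 24 (mod 43). The two roots are 14 and 29.

14, 29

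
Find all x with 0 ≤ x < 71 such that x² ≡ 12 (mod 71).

15, 56

Since 71 ≡ 3 (mod 4), a square root of 12 is 12^((71+1)/4) = 12^18 mod 71.
Repeated squaring: 12^2≡2, 12^4≡4, 12^8≡16, 12^16≡43 (mod 71).
12^18 = 12^(16+2) ≡ 15 (mod 71).
Check: 15² = 225 ≡ 12 (mod 71). The two roots are 15 and 56.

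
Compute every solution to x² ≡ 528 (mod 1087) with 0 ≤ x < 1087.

185, 902

Since 1087 ≡ 3 (mod 4), a square root of 528 is 528^((1087+1)/4) = 528^272 mod 1087.
Repeated squaring: 528^2≡512, 528^4≡177, 528^8≡893, 528^16≡678, 528^32≡970, 528^64≡645, 528^128≡791, 528^256≡656 (mod 1087).
528^272 = 528^(256+16) ≡ 185 (mod 1087).
Check: 185² = 34225 ≡ 528 (mod 1087). The two roots are 185 and 902.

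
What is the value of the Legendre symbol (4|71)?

Pull out 2^2: since 71 ≡ 7 (mod 8), (2/71) = +1, so (2/71)^2 = +1.
Reached (1/71) = 1. Collecting the sign flips along the way, the symbol is +1.

1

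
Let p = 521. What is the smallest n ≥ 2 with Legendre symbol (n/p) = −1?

(2/521) = +1, so 2 is a residue.
(3/521) = −1, so 3 is the smallest positive non-residue mod 521.

3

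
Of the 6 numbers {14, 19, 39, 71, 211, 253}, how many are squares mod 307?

(14/307) = -1 → non-residue.
(19/307) = +1 → QR.
(39/307) = +1 → QR.
(71/307) = +1 → QR.
(211/307) = -1 → non-residue.
(253/307) = -1 → non-residue.
Total quadratic residues among the 6: 3.

3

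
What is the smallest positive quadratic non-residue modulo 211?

2

(2/211) = −1, so 2 is the smallest positive non-residue mod 211.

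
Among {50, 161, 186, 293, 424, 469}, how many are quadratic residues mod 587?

2

(50/587) = -1 → non-residue.
(161/587) = -1 → non-residue.
(186/587) = -1 → non-residue.
(293/587) = +1 → QR.
(424/587) = -1 → non-residue.
(469/587) = +1 → QR.
Total quadratic residues among the 6: 2.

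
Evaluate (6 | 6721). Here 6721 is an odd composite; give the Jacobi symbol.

1

Pull out 2: since 6721 ≡ 1 (mod 8), (2/6721) = +1.
Reciprocity: 3 ≡ 3 and 6721 ≡ 1 (mod 4), so (3/6721) = +(6721/3).
Reduce top mod 3: now compute (1/3).
Reached (1/3) = 1. Collecting the sign flips along the way, the symbol is +1.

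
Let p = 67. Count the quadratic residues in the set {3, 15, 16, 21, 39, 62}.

(3/67) = -1 → non-residue.
(15/67) = +1 → QR.
(16/67) = +1 → QR.
(21/67) = +1 → QR.
(39/67) = +1 → QR.
(62/67) = +1 → QR.
Total quadratic residues among the 6: 5.

5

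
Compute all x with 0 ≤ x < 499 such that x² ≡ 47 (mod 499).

Since 499 ≡ 3 (mod 4), a square root of 47 is 47^((499+1)/4) = 47^125 mod 499.
Repeated squaring: 47^2≡213, 47^4≡459, 47^8≡103, 47^16≡130, 47^32≡433, 47^64≡364 (mod 499).
47^125 = 47^(64+32+16+8+4+1) ≡ 105 (mod 499).
Check: 105² = 11025 ≡ 47 (mod 499). The two roots are 105 and 394.

105, 394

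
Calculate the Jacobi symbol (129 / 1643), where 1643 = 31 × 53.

-1

Reciprocity: 129 ≡ 1 and 1643 ≡ 3 (mod 4), so (129/1643) = +(1643/129).
Reduce top mod 129: now compute (95/129).
Reciprocity: 95 ≡ 3 and 129 ≡ 1 (mod 4), so (95/129) = +(129/95).
Reduce top mod 95: now compute (34/95).
Pull out 2: since 95 ≡ 7 (mod 8), (2/95) = +1.
Reciprocity: 17 ≡ 1 and 95 ≡ 3 (mod 4), so (17/95) = +(95/17).
Reduce top mod 17: now compute (10/17).
Pull out 2: since 17 ≡ 1 (mod 8), (2/17) = +1.
Reciprocity: 5 ≡ 1 and 17 ≡ 1 (mod 4), so (5/17) = +(17/5).
Reduce top mod 5: now compute (2/5).
Pull out 2: since 5 ≡ 5 (mod 8), (2/5) = -1.
Reached (1/5) = 1. Collecting the sign flips along the way, the symbol is -1.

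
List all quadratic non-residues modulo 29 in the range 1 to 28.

2,3,8,10,11,12,14,15,17,18,19,21,26,27

Square k = 1,…,14 (k and 29−k give the same square):
1²=1, 2²=4, 3²=9, 4²=16, 5²=25, 6²≡7, 7²≡20, 8²≡6, 9²≡23, 10²≡13, 11²≡5, 12²≡28, 13²≡24, 14²≡22 (mod 29).
The residues are {1, 4, 5, 6, 7, 9, 13, 16, 20, 22, 23, 24, 25, 28}; the non-residues are the remaining 14 nonzero classes.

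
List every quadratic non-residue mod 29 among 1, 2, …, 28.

2,3,8,10,11,12,14,15,17,18,19,21,26,27

Square k = 1,…,14 (k and 29−k give the same square):
1²=1, 2²=4, 3²=9, 4²=16, 5²=25, 6²≡7, 7²≡20, 8²≡6, 9²≡23, 10²≡13, 11²≡5, 12²≡28, 13²≡24, 14²≡22 (mod 29).
The residues are {1, 4, 5, 6, 7, 9, 13, 16, 20, 22, 23, 24, 25, 28}; the non-residues are the remaining 14 nonzero classes.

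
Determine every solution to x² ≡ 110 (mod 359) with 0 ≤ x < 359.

Since 359 ≡ 3 (mod 4), a square root of 110 is 110^((359+1)/4) = 110^90 mod 359.
Repeated squaring: 110^2≡253, 110^4≡107, 110^8≡320, 110^16≡85, 110^32≡45, 110^64≡230 (mod 359).
110^90 = 110^(64+16+8+2) ≡ 184 (mod 359).
Check: 184² = 33856 ≡ 110 (mod 359). The two roots are 175 and 184.

175, 184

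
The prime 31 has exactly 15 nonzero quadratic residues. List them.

1, 2, 4, 5, 7, 8, 9, 10, 14, 16, 18, 19, 20, 25, 28

Square k = 1,…,15 (k and 31−k give the same square):
1²=1, 2²=4, 3²=9, 4²=16, 5²=25, 6²≡5, 7²≡18, 8²≡2, 9²≡19, 10²≡7, 11²≡28, 12²≡20, 13²≡14, 14²≡10, 15²≡8 (mod 31).
So the quadratic residues mod 31 are {1, 2, 4, 5, 7, 8, 9, 10, 14, 16, 18, 19, 20, 25, 28}.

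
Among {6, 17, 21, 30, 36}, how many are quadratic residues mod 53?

3

(6/53) = +1 → QR.
(17/53) = +1 → QR.
(21/53) = -1 → non-residue.
(30/53) = -1 → non-residue.
(36/53) = +1 → QR.
Total quadratic residues among the 5: 3.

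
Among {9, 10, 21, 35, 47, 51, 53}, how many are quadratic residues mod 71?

(9/71) = +1 → QR.
(10/71) = +1 → QR.
(21/71) = -1 → non-residue.
(35/71) = -1 → non-residue.
(47/71) = -1 → non-residue.
(51/71) = -1 → non-residue.
(53/71) = -1 → non-residue.
Total quadratic residues among the 7: 2.

2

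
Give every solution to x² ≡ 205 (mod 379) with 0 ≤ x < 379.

Since 379 ≡ 3 (mod 4), a square root of 205 is 205^((379+1)/4) = 205^95 mod 379.
Repeated squaring: 205^2≡335, 205^4≡41, 205^8≡165, 205^16≡316, 205^32≡179, 205^64≡205 (mod 379).
205^95 = 205^(64+16+8+4+2+1) ≡ 179 (mod 379).
Check: 179² = 32041 ≡ 205 (mod 379). The two roots are 179 and 200.

179, 200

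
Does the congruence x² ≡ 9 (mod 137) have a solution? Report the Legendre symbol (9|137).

Reciprocity: 9 ≡ 1 and 137 ≡ 1 (mod 4), so (9/137) = +(137/9).
Reduce top mod 9: now compute (2/9).
Pull out 2: since 9 ≡ 1 (mod 8), (2/9) = +1.
Reached (1/9) = 1. Collecting the sign flips along the way, the symbol is +1.

1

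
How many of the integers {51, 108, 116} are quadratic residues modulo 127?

0

(51/127) = -1 → non-residue.
(108/127) = -1 → non-residue.
(116/127) = -1 → non-residue.
Total quadratic residues among the 3: 0.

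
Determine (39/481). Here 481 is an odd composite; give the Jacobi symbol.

0

Reciprocity: 39 ≡ 3 and 481 ≡ 1 (mod 4), so (39/481) = +(481/39).
Reduce top mod 39: now compute (13/39).
Reciprocity: 13 ≡ 1 and 39 ≡ 3 (mod 4), so (13/39) = +(39/13).
Reduce top mod 13: now compute (0/13).
Top reduces to 0: gcd > 1, so the symbol is 0.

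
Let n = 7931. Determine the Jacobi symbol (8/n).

Pull out 2^3: since 7931 ≡ 3 (mod 8), (2/7931) = -1, so (2/7931)^3 = -1.
Reached (1/7931) = 1. Collecting the sign flips along the way, the symbol is -1.

-1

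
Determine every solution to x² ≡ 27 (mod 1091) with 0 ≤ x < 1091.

47, 1044

Since 1091 ≡ 3 (mod 4), a square root of 27 is 27^((1091+1)/4) = 27^273 mod 1091.
Repeated squaring: 27^2≡729, 27^4≡124, 27^8≡102, 27^16≡585, 27^32≡742, 27^64≡700, 27^128≡141, 27^256≡243 (mod 1091).
27^273 = 27^(256+16+1) ≡ 47 (mod 1091).
Check: 47² = 2209 ≡ 27 (mod 1091). The two roots are 47 and 1044.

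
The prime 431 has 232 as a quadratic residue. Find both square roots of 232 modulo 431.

Since 431 ≡ 3 (mod 4), a square root of 232 is 232^((431+1)/4) = 232^108 mod 431.
Repeated squaring: 232^2≡380, 232^4≡15, 232^8≡225, 232^16≡198, 232^32≡414, 232^64≡289 (mod 431).
232^108 = 232^(64+32+8+4) ≡ 57 (mod 431).
Check: 57² = 3249 ≡ 232 (mod 431). The two roots are 57 and 374.

57, 374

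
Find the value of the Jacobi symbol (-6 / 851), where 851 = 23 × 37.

1

First reduce: -6 ≡ 845 (mod 851).
Reciprocity: 845 ≡ 1 and 851 ≡ 3 (mod 4), so (845/851) = +(851/845).
Reduce top mod 845: now compute (6/845).
Pull out 2: since 845 ≡ 5 (mod 8), (2/845) = -1.
Reciprocity: 3 ≡ 3 and 845 ≡ 1 (mod 4), so (3/845) = +(845/3).
Reduce top mod 3: now compute (2/3).
Pull out 2: since 3 ≡ 3 (mod 8), (2/3) = -1.
Reached (1/3) = 1. Collecting the sign flips along the way, the symbol is +1.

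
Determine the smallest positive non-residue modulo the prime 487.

(2/487) = +1, so 2 is a residue.
(3/487) = −1, so 3 is the smallest positive non-residue mod 487.

3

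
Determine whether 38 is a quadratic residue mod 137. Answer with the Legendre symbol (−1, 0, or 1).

1

Euler's criterion: (38/137) ≡ 38^68 (mod 137).
38^2 ≡ 74 (mod 137)
38^4 ≡ 133 (mod 137)
38^8 ≡ 16 (mod 137)
38^16 ≡ 119 (mod 137)
38^32 ≡ 50 (mod 137)
38^64 ≡ 34 (mod 137)
38^68 = 38^(64+4) ≡ 1 (mod 137).
Result is 1, so (38/137) = 1.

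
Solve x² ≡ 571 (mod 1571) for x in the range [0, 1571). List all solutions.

Since 1571 ≡ 3 (mod 4), a square root of 571 is 571^((1571+1)/4) = 571^393 mod 1571.
Repeated squaring: 571^2≡844, 571^4≡673, 571^8≡481, 571^16≡424, 571^32≡682, 571^64≡108, 571^128≡667, 571^256≡296 (mod 1571).
571^393 = 571^(256+128+8+1) ≡ 1017 (mod 1571).
Check: 1017² = 1034289 ≡ 571 (mod 1571). The two roots are 554 and 1017.

554, 1017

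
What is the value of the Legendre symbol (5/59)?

Reciprocity: 5 ≡ 1 and 59 ≡ 3 (mod 4), so (5/59) = +(59/5).
Reduce top mod 5: now compute (4/5).
Pull out 2^2: since 5 ≡ 5 (mod 8), (2/5) = -1, so (2/5)^2 = +1.
Reached (1/5) = 1. Collecting the sign flips along the way, the symbol is +1.

1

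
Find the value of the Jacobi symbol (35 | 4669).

0

Reciprocity: 35 ≡ 3 and 4669 ≡ 1 (mod 4), so (35/4669) = +(4669/35).
Reduce top mod 35: now compute (14/35).
Pull out 2: since 35 ≡ 3 (mod 8), (2/35) = -1.
Reciprocity: 7 ≡ 3 and 35 ≡ 3 (mod 4), so (7/35) = −(35/7).
Reduce top mod 7: now compute (0/7).
Top reduces to 0: gcd > 1, so the symbol is 0.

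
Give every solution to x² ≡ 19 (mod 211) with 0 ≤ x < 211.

Since 211 ≡ 3 (mod 4), a square root of 19 is 19^((211+1)/4) = 19^53 mod 211.
Repeated squaring: 19^2≡150, 19^4≡134, 19^8≡21, 19^16≡19, 19^32≡150 (mod 211).
19^53 = 19^(32+16+4+1) ≡ 21 (mod 211).
Check: 21² = 441 ≡ 19 (mod 211). The two roots are 21 and 190.

21, 190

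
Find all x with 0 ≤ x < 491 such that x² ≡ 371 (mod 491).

108, 383

Since 491 ≡ 3 (mod 4), a square root of 371 is 371^((491+1)/4) = 371^123 mod 491.
Repeated squaring: 371^2≡161, 371^4≡389, 371^8≡93, 371^16≡302, 371^32≡369, 371^64≡154 (mod 491).
371^123 = 371^(64+32+16+8+2+1) ≡ 108 (mod 491).
Check: 108² = 11664 ≡ 371 (mod 491). The two roots are 108 and 383.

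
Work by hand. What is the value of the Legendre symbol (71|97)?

-1

Euler's criterion: (71/97) ≡ 71^48 (mod 97).
71^2 ≡ 94 (mod 97)
71^4 ≡ 9 (mod 97)
71^8 ≡ 81 (mod 97)
71^16 ≡ 62 (mod 97)
71^32 ≡ 61 (mod 97)
71^48 = 71^(32+16) ≡ 96 (mod 97).
Result is 96 ≡ −1, so (71/97) = −1.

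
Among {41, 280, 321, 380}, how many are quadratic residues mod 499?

(41/499) = -1 → non-residue.
(280/499) = +1 → QR.
(321/499) = -1 → non-residue.
(380/499) = -1 → non-residue.
Total quadratic residues among the 4: 1.

1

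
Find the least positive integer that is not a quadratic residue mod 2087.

5

(2/2087) = +1, so 2 is a residue.
(3/2087) = +1, so 3 is a residue.
(4/2087) = +1, so 4 is a residue.
(5/2087) = −1, so 5 is the smallest positive non-residue mod 2087.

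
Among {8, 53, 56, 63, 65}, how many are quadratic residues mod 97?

3

(8/97) = +1 → QR.
(53/97) = +1 → QR.
(56/97) = -1 → non-residue.
(63/97) = -1 → non-residue.
(65/97) = +1 → QR.
Total quadratic residues among the 5: 3.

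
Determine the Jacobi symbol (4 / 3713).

Pull out 2^2: since 3713 ≡ 1 (mod 8), (2/3713) = +1, so (2/3713)^2 = +1.
Reached (1/3713) = 1. Collecting the sign flips along the way, the symbol is +1.

1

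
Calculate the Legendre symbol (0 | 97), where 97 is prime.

0

Top reduces to 0: gcd > 1, so the symbol is 0.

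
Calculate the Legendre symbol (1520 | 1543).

Pull out 2^4: since 1543 ≡ 7 (mod 8), (2/1543) = +1, so (2/1543)^4 = +1.
Reciprocity: 95 ≡ 3 and 1543 ≡ 3 (mod 4), so (95/1543) = −(1543/95).
Reduce top mod 95: now compute (23/95).
Reciprocity: 23 ≡ 3 and 95 ≡ 3 (mod 4), so (23/95) = −(95/23).
Reduce top mod 23: now compute (3/23).
Reciprocity: 3 ≡ 3 and 23 ≡ 3 (mod 4), so (3/23) = −(23/3).
Reduce top mod 3: now compute (2/3).
Pull out 2: since 3 ≡ 3 (mod 8), (2/3) = -1.
Reached (1/3) = 1. Collecting the sign flips along the way, the symbol is +1.

1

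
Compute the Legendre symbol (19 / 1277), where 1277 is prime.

1

Reciprocity: 19 ≡ 3 and 1277 ≡ 1 (mod 4), so (19/1277) = +(1277/19).
Reduce top mod 19: now compute (4/19).
Pull out 2^2: since 19 ≡ 3 (mod 8), (2/19) = -1, so (2/19)^2 = +1.
Reached (1/19) = 1. Collecting the sign flips along the way, the symbol is +1.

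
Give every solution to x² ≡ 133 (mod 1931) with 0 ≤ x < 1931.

505, 1426

Since 1931 ≡ 3 (mod 4), a square root of 133 is 133^((1931+1)/4) = 133^483 mod 1931.
Repeated squaring: 133^2≡310, 133^4≡1481, 133^8≡1676, 133^16≡1302, 133^32≡1717, 133^64≡1383, 133^128≡999, 133^256≡1605 (mod 1931).
133^483 = 133^(256+128+64+32+2+1) ≡ 1426 (mod 1931).
Check: 1426² = 2033476 ≡ 133 (mod 1931). The two roots are 505 and 1426.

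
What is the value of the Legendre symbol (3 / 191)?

1

Reciprocity: 3 ≡ 3 and 191 ≡ 3 (mod 4), so (3/191) = −(191/3).
Reduce top mod 3: now compute (2/3).
Pull out 2: since 3 ≡ 3 (mod 8), (2/3) = -1.
Reached (1/3) = 1. Collecting the sign flips along the way, the symbol is +1.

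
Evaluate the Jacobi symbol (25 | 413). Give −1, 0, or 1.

1

Reciprocity: 25 ≡ 1 and 413 ≡ 1 (mod 4), so (25/413) = +(413/25).
Reduce top mod 25: now compute (13/25).
Reciprocity: 13 ≡ 1 and 25 ≡ 1 (mod 4), so (13/25) = +(25/13).
Reduce top mod 13: now compute (12/13).
Pull out 2^2: since 13 ≡ 5 (mod 8), (2/13) = -1, so (2/13)^2 = +1.
Reciprocity: 3 ≡ 3 and 13 ≡ 1 (mod 4), so (3/13) = +(13/3).
Reduce top mod 3: now compute (1/3).
Reached (1/3) = 1. Collecting the sign flips along the way, the symbol is +1.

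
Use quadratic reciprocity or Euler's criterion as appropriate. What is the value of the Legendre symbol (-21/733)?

-1

First reduce: -21 ≡ 712 (mod 733).
Pull out 2^3: since 733 ≡ 5 (mod 8), (2/733) = -1, so (2/733)^3 = -1.
Reciprocity: 89 ≡ 1 and 733 ≡ 1 (mod 4), so (89/733) = +(733/89).
Reduce top mod 89: now compute (21/89).
Reciprocity: 21 ≡ 1 and 89 ≡ 1 (mod 4), so (21/89) = +(89/21).
Reduce top mod 21: now compute (5/21).
Reciprocity: 5 ≡ 1 and 21 ≡ 1 (mod 4), so (5/21) = +(21/5).
Reduce top mod 5: now compute (1/5).
Reached (1/5) = 1. Collecting the sign flips along the way, the symbol is -1.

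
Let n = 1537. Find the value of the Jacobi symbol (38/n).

Pull out 2: since 1537 ≡ 1 (mod 8), (2/1537) = +1.
Reciprocity: 19 ≡ 3 and 1537 ≡ 1 (mod 4), so (19/1537) = +(1537/19).
Reduce top mod 19: now compute (17/19).
Reciprocity: 17 ≡ 1 and 19 ≡ 3 (mod 4), so (17/19) = +(19/17).
Reduce top mod 17: now compute (2/17).
Pull out 2: since 17 ≡ 1 (mod 8), (2/17) = +1.
Reached (1/17) = 1. Collecting the sign flips along the way, the symbol is +1.

1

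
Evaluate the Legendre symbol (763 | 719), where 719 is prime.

First reduce: 763 ≡ 44 (mod 719).
Pull out 2^2: since 719 ≡ 7 (mod 8), (2/719) = +1, so (2/719)^2 = +1.
Reciprocity: 11 ≡ 3 and 719 ≡ 3 (mod 4), so (11/719) = −(719/11).
Reduce top mod 11: now compute (4/11).
Pull out 2^2: since 11 ≡ 3 (mod 8), (2/11) = -1, so (2/11)^2 = +1.
Reached (1/11) = 1. Collecting the sign flips along the way, the symbol is -1.

-1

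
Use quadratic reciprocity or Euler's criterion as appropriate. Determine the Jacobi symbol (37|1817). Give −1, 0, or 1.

1

Reciprocity: 37 ≡ 1 and 1817 ≡ 1 (mod 4), so (37/1817) = +(1817/37).
Reduce top mod 37: now compute (4/37).
Pull out 2^2: since 37 ≡ 5 (mod 8), (2/37) = -1, so (2/37)^2 = +1.
Reached (1/37) = 1. Collecting the sign flips along the way, the symbol is +1.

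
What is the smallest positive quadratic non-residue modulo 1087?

(2/1087) = +1, so 2 is a residue.
(3/1087) = −1, so 3 is the smallest positive non-residue mod 1087.

3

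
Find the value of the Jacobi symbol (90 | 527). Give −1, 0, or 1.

Pull out 2: since 527 ≡ 7 (mod 8), (2/527) = +1.
Reciprocity: 45 ≡ 1 and 527 ≡ 3 (mod 4), so (45/527) = +(527/45).
Reduce top mod 45: now compute (32/45).
Pull out 2^5: since 45 ≡ 5 (mod 8), (2/45) = -1, so (2/45)^5 = -1.
Reached (1/45) = 1. Collecting the sign flips along the way, the symbol is -1.

-1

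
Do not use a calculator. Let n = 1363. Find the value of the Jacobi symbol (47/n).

Reciprocity: 47 ≡ 3 and 1363 ≡ 3 (mod 4), so (47/1363) = −(1363/47).
Reduce top mod 47: now compute (0/47).
Top reduces to 0: gcd > 1, so the symbol is 0.

0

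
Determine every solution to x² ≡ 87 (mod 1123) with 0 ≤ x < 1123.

Since 1123 ≡ 3 (mod 4), a square root of 87 is 87^((1123+1)/4) = 87^281 mod 1123.
Repeated squaring: 87^2≡831, 87^4≡1039, 87^8≡318, 87^16≡54, 87^32≡670, 87^64≡823, 87^128≡160, 87^256≡894 (mod 1123).
87^281 = 87^(256+16+8+1) ≡ 825 (mod 1123).
Check: 825² = 680625 ≡ 87 (mod 1123). The two roots are 298 and 825.

298, 825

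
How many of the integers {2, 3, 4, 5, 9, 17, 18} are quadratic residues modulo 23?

(2/23) = +1 → QR.
(3/23) = +1 → QR.
(4/23) = +1 → QR.
(5/23) = -1 → non-residue.
(9/23) = +1 → QR.
(17/23) = -1 → non-residue.
(18/23) = +1 → QR.
Total quadratic residues among the 7: 5.

5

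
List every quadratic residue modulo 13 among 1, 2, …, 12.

Square k = 1,…,6 (k and 13−k give the same square):
1²=1, 2²=4, 3²=9, 4²≡3, 5²≡12, 6²≡10 (mod 13).
So the quadratic residues mod 13 are {1, 3, 4, 9, 10, 12}.

1,3,4,9,10,12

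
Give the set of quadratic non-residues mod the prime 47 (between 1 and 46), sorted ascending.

5,10,11,13,15,19,20,22,23,26,29,30,31,33,35,38,39,40,41,43,44,45,46

Square k = 1,…,23 (k and 47−k give the same square):
1²=1, 2²=4, 3²=9, 4²=16, 5²=25, 6²=36, 7²≡2, 8²≡17, 9²≡34, 10²≡6, 11²≡27, 12²≡3, 13²≡28, 14²≡8, 15²≡37, 16²≡21, 17²≡7, 18²≡42, 19²≡32, 20²≡24, 21²≡18, 22²≡14, 23²≡12 (mod 47).
The residues are {1, 2, 3, 4, 6, 7, 8, 9, 12, 14, 16, 17, 18, 21, 24, 25, 27, 28, 32, 34, 36, 37, 42}; the non-residues are the remaining 23 nonzero classes.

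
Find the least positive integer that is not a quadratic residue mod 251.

(2/251) = −1, so 2 is the smallest positive non-residue mod 251.

2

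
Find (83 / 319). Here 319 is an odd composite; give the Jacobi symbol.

Reciprocity: 83 ≡ 3 and 319 ≡ 3 (mod 4), so (83/319) = −(319/83).
Reduce top mod 83: now compute (70/83).
Pull out 2: since 83 ≡ 3 (mod 8), (2/83) = -1.
Reciprocity: 35 ≡ 3 and 83 ≡ 3 (mod 4), so (35/83) = −(83/35).
Reduce top mod 35: now compute (13/35).
Reciprocity: 13 ≡ 1 and 35 ≡ 3 (mod 4), so (13/35) = +(35/13).
Reduce top mod 13: now compute (9/13).
Reciprocity: 9 ≡ 1 and 13 ≡ 1 (mod 4), so (9/13) = +(13/9).
Reduce top mod 9: now compute (4/9).
Pull out 2^2: since 9 ≡ 1 (mod 8), (2/9) = +1, so (2/9)^2 = +1.
Reached (1/9) = 1. Collecting the sign flips along the way, the symbol is -1.

-1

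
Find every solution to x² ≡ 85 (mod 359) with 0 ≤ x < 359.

Since 359 ≡ 3 (mod 4), a square root of 85 is 85^((359+1)/4) = 85^90 mod 359.
Repeated squaring: 85^2≡45, 85^4≡230, 85^8≡127, 85^16≡333, 85^32≡317, 85^64≡328 (mod 359).
85^90 = 85^(64+16+8+2) ≡ 320 (mod 359).
Check: 320² = 102400 ≡ 85 (mod 359). The two roots are 39 and 320.

39, 320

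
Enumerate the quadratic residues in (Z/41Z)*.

1,2,4,5,8,9,10,16,18,20,21,23,25,31,32,33,36,37,39,40

Square k = 1,…,20 (k and 41−k give the same square):
1²=1, 2²=4, 3²=9, 4²=16, 5²=25, 6²=36, 7²≡8, 8²≡23, 9²≡40, 10²≡18, 11²≡39, 12²≡21, 13²≡5, 14²≡32, 15²≡20, 16²≡10, 17²≡2, 18²≡37, 19²≡33, 20²≡31 (mod 41).
So the quadratic residues mod 41 are {1, 2, 4, 5, 8, 9, 10, 16, 18, 20, 21, 23, 25, 31, 32, 33, 36, 37, 39, 40}.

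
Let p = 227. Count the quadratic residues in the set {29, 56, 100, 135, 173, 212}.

(29/227) = +1 → QR.
(56/227) = -1 → non-residue.
(100/227) = +1 → QR.
(135/227) = -1 → non-residue.
(173/227) = +1 → QR.
(212/227) = +1 → QR.
Total quadratic residues among the 6: 4.

4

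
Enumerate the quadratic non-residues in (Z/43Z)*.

2,3,5,7,8,12,18,19,20,22,26,27,28,29,30,32,33,34,37,39,42

Square k = 1,…,21 (k and 43−k give the same square):
1²=1, 2²=4, 3²=9, 4²=16, 5²=25, 6²=36, 7²≡6, 8²≡21, 9²≡38, 10²≡14, 11²≡35, 12²≡15, 13²≡40, 14²≡24, 15²≡10, 16²≡41, 17²≡31, 18²≡23, 19²≡17, 20²≡13, 21²≡11 (mod 43).
The residues are {1, 4, 6, 9, 10, 11, 13, 14, 15, 16, 17, 21, 23, 24, 25, 31, 35, 36, 38, 40, 41}; the non-residues are the remaining 21 nonzero classes.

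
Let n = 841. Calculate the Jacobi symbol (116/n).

Pull out 2^2: since 841 ≡ 1 (mod 8), (2/841) = +1, so (2/841)^2 = +1.
Reciprocity: 29 ≡ 1 and 841 ≡ 1 (mod 4), so (29/841) = +(841/29).
Reduce top mod 29: now compute (0/29).
Top reduces to 0: gcd > 1, so the symbol is 0.

0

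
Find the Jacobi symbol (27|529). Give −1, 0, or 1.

Reciprocity: 27 ≡ 3 and 529 ≡ 1 (mod 4), so (27/529) = +(529/27).
Reduce top mod 27: now compute (16/27).
Pull out 2^4: since 27 ≡ 3 (mod 8), (2/27) = -1, so (2/27)^4 = +1.
Reached (1/27) = 1. Collecting the sign flips along the way, the symbol is +1.

1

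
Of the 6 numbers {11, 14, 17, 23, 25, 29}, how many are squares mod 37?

2

(11/37) = +1 → QR.
(14/37) = -1 → non-residue.
(17/37) = -1 → non-residue.
(23/37) = -1 → non-residue.
(25/37) = +1 → QR.
(29/37) = -1 → non-residue.
Total quadratic residues among the 6: 2.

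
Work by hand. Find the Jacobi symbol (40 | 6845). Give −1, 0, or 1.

0

Pull out 2^3: since 6845 ≡ 5 (mod 8), (2/6845) = -1, so (2/6845)^3 = -1.
Reciprocity: 5 ≡ 1 and 6845 ≡ 1 (mod 4), so (5/6845) = +(6845/5).
Reduce top mod 5: now compute (0/5).
Top reduces to 0: gcd > 1, so the symbol is 0.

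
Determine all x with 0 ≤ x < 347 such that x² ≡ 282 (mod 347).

Since 347 ≡ 3 (mod 4), a square root of 282 is 282^((347+1)/4) = 282^87 mod 347.
Repeated squaring: 282^2≡61, 282^4≡251, 282^8≡194, 282^16≡160, 282^32≡269, 282^64≡185 (mod 347).
282^87 = 282^(64+16+4+2+1) ≡ 87 (mod 347).
Check: 87² = 7569 ≡ 282 (mod 347). The two roots are 87 and 260.

87, 260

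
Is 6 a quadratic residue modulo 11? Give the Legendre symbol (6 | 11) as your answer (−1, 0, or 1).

-1

Pull out 2: since 11 ≡ 3 (mod 8), (2/11) = -1.
Reciprocity: 3 ≡ 3 and 11 ≡ 3 (mod 4), so (3/11) = −(11/3).
Reduce top mod 3: now compute (2/3).
Pull out 2: since 3 ≡ 3 (mod 8), (2/3) = -1.
Reached (1/3) = 1. Collecting the sign flips along the way, the symbol is -1.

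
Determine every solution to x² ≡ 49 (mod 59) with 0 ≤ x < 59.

Since 59 ≡ 3 (mod 4), a square root of 49 is 49^((59+1)/4) = 49^15 mod 59.
Repeated squaring: 49^2≡41, 49^4≡29, 49^8≡15 (mod 59).
49^15 = 49^(8+4+2+1) ≡ 7 (mod 59).
Check: 7² = 49 ≡ 49 (mod 59). The two roots are 7 and 52.

7, 52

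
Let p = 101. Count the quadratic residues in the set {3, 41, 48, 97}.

1

(3/101) = -1 → non-residue.
(41/101) = -1 → non-residue.
(48/101) = -1 → non-residue.
(97/101) = +1 → QR.
Total quadratic residues among the 4: 1.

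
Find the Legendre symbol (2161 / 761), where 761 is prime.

-1

First reduce: 2161 ≡ 639 (mod 761).
Reciprocity: 639 ≡ 3 and 761 ≡ 1 (mod 4), so (639/761) = +(761/639).
Reduce top mod 639: now compute (122/639).
Pull out 2: since 639 ≡ 7 (mod 8), (2/639) = +1.
Reciprocity: 61 ≡ 1 and 639 ≡ 3 (mod 4), so (61/639) = +(639/61).
Reduce top mod 61: now compute (29/61).
Reciprocity: 29 ≡ 1 and 61 ≡ 1 (mod 4), so (29/61) = +(61/29).
Reduce top mod 29: now compute (3/29).
Reciprocity: 3 ≡ 3 and 29 ≡ 1 (mod 4), so (3/29) = +(29/3).
Reduce top mod 3: now compute (2/3).
Pull out 2: since 3 ≡ 3 (mod 8), (2/3) = -1.
Reached (1/3) = 1. Collecting the sign flips along the way, the symbol is -1.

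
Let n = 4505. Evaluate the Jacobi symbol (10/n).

0

Pull out 2: since 4505 ≡ 1 (mod 8), (2/4505) = +1.
Reciprocity: 5 ≡ 1 and 4505 ≡ 1 (mod 4), so (5/4505) = +(4505/5).
Reduce top mod 5: now compute (0/5).
Top reduces to 0: gcd > 1, so the symbol is 0.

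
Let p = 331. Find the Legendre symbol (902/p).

-1

Euler's criterion: (902/331) ≡ 240^165 (mod 331).
240^2 ≡ 6 (mod 331)
240^4 ≡ 36 (mod 331)
240^8 ≡ 303 (mod 331)
240^16 ≡ 122 (mod 331)
240^32 ≡ 320 (mod 331)
240^64 ≡ 121 (mod 331)
240^128 ≡ 77 (mod 331)
240^165 = 240^(128+32+4+1) ≡ 330 (mod 331).
Result is 330 ≡ −1, so (902/331) = −1.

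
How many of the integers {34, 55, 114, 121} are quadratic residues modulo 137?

(34/137) = +1 → QR.
(55/137) = -1 → non-residue.
(114/137) = -1 → non-residue.
(121/137) = +1 → QR.
Total quadratic residues among the 4: 2.

2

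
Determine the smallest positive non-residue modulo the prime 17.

(2/17) = +1, so 2 is a residue.
(3/17) = −1, so 3 is the smallest positive non-residue mod 17.

3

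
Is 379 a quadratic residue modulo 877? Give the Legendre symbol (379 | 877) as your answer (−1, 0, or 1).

Euler's criterion: (379/877) ≡ 379^438 (mod 877).
379^2 ≡ 690 (mod 877)
379^4 ≡ 766 (mod 877)
379^8 ≡ 43 (mod 877)
379^16 ≡ 95 (mod 877)
379^32 ≡ 255 (mod 877)
379^64 ≡ 127 (mod 877)
379^128 ≡ 343 (mod 877)
379^256 ≡ 131 (mod 877)
379^438 = 379^(256+128+32+16+4+2) ≡ 1 (mod 877).
Result is 1, so (379/877) = 1.

1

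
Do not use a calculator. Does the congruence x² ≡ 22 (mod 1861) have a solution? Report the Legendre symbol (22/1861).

Pull out 2: since 1861 ≡ 5 (mod 8), (2/1861) = -1.
Reciprocity: 11 ≡ 3 and 1861 ≡ 1 (mod 4), so (11/1861) = +(1861/11).
Reduce top mod 11: now compute (2/11).
Pull out 2: since 11 ≡ 3 (mod 8), (2/11) = -1.
Reached (1/11) = 1. Collecting the sign flips along the way, the symbol is +1.

1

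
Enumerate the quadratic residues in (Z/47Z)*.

Square k = 1,…,23 (k and 47−k give the same square):
1²=1, 2²=4, 3²=9, 4²=16, 5²=25, 6²=36, 7²≡2, 8²≡17, 9²≡34, 10²≡6, 11²≡27, 12²≡3, 13²≡28, 14²≡8, 15²≡37, 16²≡21, 17²≡7, 18²≡42, 19²≡32, 20²≡24, 21²≡18, 22²≡14, 23²≡12 (mod 47).
So the quadratic residues mod 47 are {1, 2, 3, 4, 6, 7, 8, 9, 12, 14, 16, 17, 18, 21, 24, 25, 27, 28, 32, 34, 36, 37, 42}.

1,2,3,4,6,7,8,9,12,14,16,17,18,21,24,25,27,28,32,34,36,37,42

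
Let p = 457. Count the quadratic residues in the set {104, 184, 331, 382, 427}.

(104/457) = -1 → non-residue.
(184/457) = -1 → non-residue.
(331/457) = +1 → QR.
(382/457) = +1 → QR.
(427/457) = -1 → non-residue.
Total quadratic residues among the 5: 2.

2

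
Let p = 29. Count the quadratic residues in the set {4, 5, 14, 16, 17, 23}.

4

(4/29) = +1 → QR.
(5/29) = +1 → QR.
(14/29) = -1 → non-residue.
(16/29) = +1 → QR.
(17/29) = -1 → non-residue.
(23/29) = +1 → QR.
Total quadratic residues among the 6: 4.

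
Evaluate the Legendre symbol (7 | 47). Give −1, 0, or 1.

1

Euler's criterion: (7/47) ≡ 7^23 (mod 47).
7^2 ≡ 2 (mod 47)
7^4 ≡ 4 (mod 47)
7^8 ≡ 16 (mod 47)
7^16 ≡ 21 (mod 47)
7^23 = 7^(16+4+2+1) ≡ 1 (mod 47).
Result is 1, so (7/47) = 1.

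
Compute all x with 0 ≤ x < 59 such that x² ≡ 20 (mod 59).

16, 43

Since 59 ≡ 3 (mod 4), a square root of 20 is 20^((59+1)/4) = 20^15 mod 59.
Repeated squaring: 20^2≡46, 20^4≡51, 20^8≡5 (mod 59).
20^15 = 20^(8+4+2+1) ≡ 16 (mod 59).
Check: 16² = 256 ≡ 20 (mod 59). The two roots are 16 and 43.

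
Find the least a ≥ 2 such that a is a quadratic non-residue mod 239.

7

(2/239) = +1, so 2 is a residue.
(3/239) = +1, so 3 is a residue.
(4/239) = +1, so 4 is a residue.
(5/239) = +1, so 5 is a residue.
(6/239) = +1, so 6 is a residue.
(7/239) = −1, so 7 is the smallest positive non-residue mod 239.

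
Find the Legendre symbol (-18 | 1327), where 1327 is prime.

First reduce: -18 ≡ 1309 (mod 1327).
Reciprocity: 1309 ≡ 1 and 1327 ≡ 3 (mod 4), so (1309/1327) = +(1327/1309).
Reduce top mod 1309: now compute (18/1309).
Pull out 2: since 1309 ≡ 5 (mod 8), (2/1309) = -1.
Reciprocity: 9 ≡ 1 and 1309 ≡ 1 (mod 4), so (9/1309) = +(1309/9).
Reduce top mod 9: now compute (4/9).
Pull out 2^2: since 9 ≡ 1 (mod 8), (2/9) = +1, so (2/9)^2 = +1.
Reached (1/9) = 1. Collecting the sign flips along the way, the symbol is -1.

-1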